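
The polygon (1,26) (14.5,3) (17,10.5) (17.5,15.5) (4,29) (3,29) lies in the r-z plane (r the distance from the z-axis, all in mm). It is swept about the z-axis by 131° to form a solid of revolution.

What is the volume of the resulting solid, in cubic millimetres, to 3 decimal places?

Profile (r,z), 6 vertices: (1,26) (14.5,3) (17,10.5) (17.5,15.5) (4,29) (3,29)
edge 0: (1,26)→(14.5,3)  cross = 1·3 − 14.5·26 = -374.0000; (r_i+r_j)·cross = 15.5·-374.0000 = -5797.0000
edge 1: (14.5,3)→(17,10.5)  cross = 14.5·10.5 − 17·3 = 101.2500; (r_i+r_j)·cross = 31.5·101.2500 = 3189.3750
edge 2: (17,10.5)→(17.5,15.5)  cross = 17·15.5 − 17.5·10.5 = 79.7500; (r_i+r_j)·cross = 34.5·79.7500 = 2751.3750
edge 3: (17.5,15.5)→(4,29)  cross = 17.5·29 − 4·15.5 = 445.5000; (r_i+r_j)·cross = 21.5·445.5000 = 9578.2500
edge 4: (4,29)→(3,29)  cross = 4·29 − 3·29 = 29.0000; (r_i+r_j)·cross = 7·29.0000 = 203.0000
edge 5: (3,29)→(1,26)  cross = 3·26 − 1·29 = 49.0000; (r_i+r_j)·cross = 4·49.0000 = 196.0000
Σcross = 330.5000 → A = |Σcross|/2 = 165.2500 mm²
Σ(r_i+r_j)·cross = 10121.0000 → first moment M = |Σ|/6 = 1686.8333
R_c = M/A = 1686.8333/165.2500 = 10.2078 mm
θ = 131° = 2.286381 rad
V = θ·R_c·A = 2.286381·10.2078·165.2500 = 3856.744 mm³

Volume = 3856.744 mm³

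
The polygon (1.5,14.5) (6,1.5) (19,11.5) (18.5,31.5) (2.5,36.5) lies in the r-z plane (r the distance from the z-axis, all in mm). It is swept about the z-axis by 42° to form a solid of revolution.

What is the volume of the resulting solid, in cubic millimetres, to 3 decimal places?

Volume = 3334.713 mm³

Profile (r,z), 5 vertices: (1.5,14.5) (6,1.5) (19,11.5) (18.5,31.5) (2.5,36.5)
edge 0: (1.5,14.5)→(6,1.5)  cross = 1.5·1.5 − 6·14.5 = -84.7500; (r_i+r_j)·cross = 7.5·-84.7500 = -635.6250
edge 1: (6,1.5)→(19,11.5)  cross = 6·11.5 − 19·1.5 = 40.5000; (r_i+r_j)·cross = 25·40.5000 = 1012.5000
edge 2: (19,11.5)→(18.5,31.5)  cross = 19·31.5 − 18.5·11.5 = 385.7500; (r_i+r_j)·cross = 37.5·385.7500 = 14465.6250
edge 3: (18.5,31.5)→(2.5,36.5)  cross = 18.5·36.5 − 2.5·31.5 = 596.5000; (r_i+r_j)·cross = 21·596.5000 = 12526.5000
edge 4: (2.5,36.5)→(1.5,14.5)  cross = 2.5·14.5 − 1.5·36.5 = -18.5000; (r_i+r_j)·cross = 4·-18.5000 = -74.0000
Σcross = 919.5000 → A = |Σcross|/2 = 459.7500 mm²
Σ(r_i+r_j)·cross = 27295.0000 → first moment M = |Σ|/6 = 4549.1667
R_c = M/A = 4549.1667/459.7500 = 9.8949 mm
θ = 42° = 0.733038 rad
V = θ·R_c·A = 0.733038·9.8949·459.7500 = 3334.713 mm³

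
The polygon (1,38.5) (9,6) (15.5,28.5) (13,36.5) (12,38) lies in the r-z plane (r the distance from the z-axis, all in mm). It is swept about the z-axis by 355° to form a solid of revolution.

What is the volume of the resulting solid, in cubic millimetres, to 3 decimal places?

Volume = 13504.392 mm³

Profile (r,z), 5 vertices: (1,38.5) (9,6) (15.5,28.5) (13,36.5) (12,38)
edge 0: (1,38.5)→(9,6)  cross = 1·6 − 9·38.5 = -340.5000; (r_i+r_j)·cross = 10·-340.5000 = -3405.0000
edge 1: (9,6)→(15.5,28.5)  cross = 9·28.5 − 15.5·6 = 163.5000; (r_i+r_j)·cross = 24.5·163.5000 = 4005.7500
edge 2: (15.5,28.5)→(13,36.5)  cross = 15.5·36.5 − 13·28.5 = 195.2500; (r_i+r_j)·cross = 28.5·195.2500 = 5564.6250
edge 3: (13,36.5)→(12,38)  cross = 13·38 − 12·36.5 = 56.0000; (r_i+r_j)·cross = 25·56.0000 = 1400.0000
edge 4: (12,38)→(1,38.5)  cross = 12·38.5 − 1·38 = 424.0000; (r_i+r_j)·cross = 13·424.0000 = 5512.0000
Σcross = 498.2500 → A = |Σcross|/2 = 249.1250 mm²
Σ(r_i+r_j)·cross = 13077.3750 → first moment M = |Σ|/6 = 2179.5625
R_c = M/A = 2179.5625/249.1250 = 8.7489 mm
θ = 355° = 6.195919 rad
V = θ·R_c·A = 6.195919·8.7489·249.1250 = 13504.392 mm³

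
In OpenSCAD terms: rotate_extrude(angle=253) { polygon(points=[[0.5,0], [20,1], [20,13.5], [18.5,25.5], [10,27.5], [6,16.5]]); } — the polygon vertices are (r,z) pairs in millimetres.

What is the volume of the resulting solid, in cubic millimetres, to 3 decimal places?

Volume = 20023.743 mm³

Profile (r,z), 6 vertices: (0.5,0) (20,1) (20,13.5) (18.5,25.5) (10,27.5) (6,16.5)
edge 0: (0.5,0)→(20,1)  cross = 0.5·1 − 20·0 = 0.5000; (r_i+r_j)·cross = 20.5·0.5000 = 10.2500
edge 1: (20,1)→(20,13.5)  cross = 20·13.5 − 20·1 = 250.0000; (r_i+r_j)·cross = 40·250.0000 = 10000.0000
edge 2: (20,13.5)→(18.5,25.5)  cross = 20·25.5 − 18.5·13.5 = 260.2500; (r_i+r_j)·cross = 38.5·260.2500 = 10019.6250
edge 3: (18.5,25.5)→(10,27.5)  cross = 18.5·27.5 − 10·25.5 = 253.7500; (r_i+r_j)·cross = 28.5·253.7500 = 7231.8750
edge 4: (10,27.5)→(6,16.5)  cross = 10·16.5 − 6·27.5 = 0.0000; (r_i+r_j)·cross = 16·0.0000 = 0.0000
edge 5: (6,16.5)→(0.5,0)  cross = 6·0 − 0.5·16.5 = -8.2500; (r_i+r_j)·cross = 6.5·-8.2500 = -53.6250
Σcross = 756.2500 → A = |Σcross|/2 = 378.1250 mm²
Σ(r_i+r_j)·cross = 27208.1250 → first moment M = |Σ|/6 = 4534.6875
R_c = M/A = 4534.6875/378.1250 = 11.9926 mm
θ = 253° = 4.415683 rad
V = θ·R_c·A = 4.415683·11.9926·378.1250 = 20023.743 mm³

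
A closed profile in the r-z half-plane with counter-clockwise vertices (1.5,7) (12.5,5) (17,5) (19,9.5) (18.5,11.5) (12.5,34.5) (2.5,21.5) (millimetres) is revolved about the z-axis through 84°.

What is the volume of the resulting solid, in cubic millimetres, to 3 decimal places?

Profile (r,z), 7 vertices: (1.5,7) (12.5,5) (17,5) (19,9.5) (18.5,11.5) (12.5,34.5) (2.5,21.5)
edge 0: (1.5,7)→(12.5,5)  cross = 1.5·5 − 12.5·7 = -80.0000; (r_i+r_j)·cross = 14·-80.0000 = -1120.0000
edge 1: (12.5,5)→(17,5)  cross = 12.5·5 − 17·5 = -22.5000; (r_i+r_j)·cross = 29.5·-22.5000 = -663.7500
edge 2: (17,5)→(19,9.5)  cross = 17·9.5 − 19·5 = 66.5000; (r_i+r_j)·cross = 36·66.5000 = 2394.0000
edge 3: (19,9.5)→(18.5,11.5)  cross = 19·11.5 − 18.5·9.5 = 42.7500; (r_i+r_j)·cross = 37.5·42.7500 = 1603.1250
edge 4: (18.5,11.5)→(12.5,34.5)  cross = 18.5·34.5 − 12.5·11.5 = 494.5000; (r_i+r_j)·cross = 31·494.5000 = 15329.5000
edge 5: (12.5,34.5)→(2.5,21.5)  cross = 12.5·21.5 − 2.5·34.5 = 182.5000; (r_i+r_j)·cross = 15·182.5000 = 2737.5000
edge 6: (2.5,21.5)→(1.5,7)  cross = 2.5·7 − 1.5·21.5 = -14.7500; (r_i+r_j)·cross = 4·-14.7500 = -59.0000
Σcross = 669.0000 → A = |Σcross|/2 = 334.5000 mm²
Σ(r_i+r_j)·cross = 20221.3750 → first moment M = |Σ|/6 = 3370.2292
R_c = M/A = 3370.2292/334.5000 = 10.0754 mm
θ = 84° = 1.466077 rad
V = θ·R_c·A = 1.466077·10.0754·334.5000 = 4941.014 mm³

Volume = 4941.014 mm³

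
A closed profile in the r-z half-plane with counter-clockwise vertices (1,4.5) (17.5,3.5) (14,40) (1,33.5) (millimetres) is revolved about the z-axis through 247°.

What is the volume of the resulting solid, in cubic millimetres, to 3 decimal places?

Volume = 18315.397 mm³

Profile (r,z), 4 vertices: (1,4.5) (17.5,3.5) (14,40) (1,33.5)
edge 0: (1,4.5)→(17.5,3.5)  cross = 1·3.5 − 17.5·4.5 = -75.2500; (r_i+r_j)·cross = 18.5·-75.2500 = -1392.1250
edge 1: (17.5,3.5)→(14,40)  cross = 17.5·40 − 14·3.5 = 651.0000; (r_i+r_j)·cross = 31.5·651.0000 = 20506.5000
edge 2: (14,40)→(1,33.5)  cross = 14·33.5 − 1·40 = 429.0000; (r_i+r_j)·cross = 15·429.0000 = 6435.0000
edge 3: (1,33.5)→(1,4.5)  cross = 1·4.5 − 1·33.5 = -29.0000; (r_i+r_j)·cross = 2·-29.0000 = -58.0000
Σcross = 975.7500 → A = |Σcross|/2 = 487.8750 mm²
Σ(r_i+r_j)·cross = 25491.3750 → first moment M = |Σ|/6 = 4248.5625
R_c = M/A = 4248.5625/487.8750 = 8.7083 mm
θ = 247° = 4.310963 rad
V = θ·R_c·A = 4.310963·8.7083·487.8750 = 18315.397 mm³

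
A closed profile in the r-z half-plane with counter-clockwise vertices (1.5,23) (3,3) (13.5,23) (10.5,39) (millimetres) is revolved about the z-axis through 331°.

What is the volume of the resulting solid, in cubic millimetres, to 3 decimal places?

Profile (r,z), 4 vertices: (1.5,23) (3,3) (13.5,23) (10.5,39)
edge 0: (1.5,23)→(3,3)  cross = 1.5·3 − 3·23 = -64.5000; (r_i+r_j)·cross = 4.5·-64.5000 = -290.2500
edge 1: (3,3)→(13.5,23)  cross = 3·23 − 13.5·3 = 28.5000; (r_i+r_j)·cross = 16.5·28.5000 = 470.2500
edge 2: (13.5,23)→(10.5,39)  cross = 13.5·39 − 10.5·23 = 285.0000; (r_i+r_j)·cross = 24·285.0000 = 6840.0000
edge 3: (10.5,39)→(1.5,23)  cross = 10.5·23 − 1.5·39 = 183.0000; (r_i+r_j)·cross = 12·183.0000 = 2196.0000
Σcross = 432.0000 → A = |Σcross|/2 = 216.0000 mm²
Σ(r_i+r_j)·cross = 9216.0000 → first moment M = |Σ|/6 = 1536.0000
R_c = M/A = 1536.0000/216.0000 = 7.1111 mm
θ = 331° = 5.777040 rad
V = θ·R_c·A = 5.777040·7.1111·216.0000 = 8873.533 mm³

Volume = 8873.533 mm³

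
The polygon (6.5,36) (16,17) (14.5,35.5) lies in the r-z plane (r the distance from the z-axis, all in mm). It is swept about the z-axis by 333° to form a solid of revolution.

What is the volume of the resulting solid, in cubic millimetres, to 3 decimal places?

Volume = 5277.490 mm³

Profile (r,z), 3 vertices: (6.5,36) (16,17) (14.5,35.5)
edge 0: (6.5,36)→(16,17)  cross = 6.5·17 − 16·36 = -465.5000; (r_i+r_j)·cross = 22.5·-465.5000 = -10473.7500
edge 1: (16,17)→(14.5,35.5)  cross = 16·35.5 − 14.5·17 = 321.5000; (r_i+r_j)·cross = 30.5·321.5000 = 9805.7500
edge 2: (14.5,35.5)→(6.5,36)  cross = 14.5·36 − 6.5·35.5 = 291.2500; (r_i+r_j)·cross = 21·291.2500 = 6116.2500
Σcross = 147.2500 → A = |Σcross|/2 = 73.6250 mm²
Σ(r_i+r_j)·cross = 5448.2500 → first moment M = |Σ|/6 = 908.0417
R_c = M/A = 908.0417/73.6250 = 12.3333 mm
θ = 333° = 5.811946 rad
V = θ·R_c·A = 5.811946·12.3333·73.6250 = 5277.490 mm³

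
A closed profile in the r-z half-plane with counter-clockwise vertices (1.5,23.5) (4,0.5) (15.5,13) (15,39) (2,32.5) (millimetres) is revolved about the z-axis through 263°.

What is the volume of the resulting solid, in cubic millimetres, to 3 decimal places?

Profile (r,z), 5 vertices: (1.5,23.5) (4,0.5) (15.5,13) (15,39) (2,32.5)
edge 0: (1.5,23.5)→(4,0.5)  cross = 1.5·0.5 − 4·23.5 = -93.2500; (r_i+r_j)·cross = 5.5·-93.2500 = -512.8750
edge 1: (4,0.5)→(15.5,13)  cross = 4·13 − 15.5·0.5 = 44.2500; (r_i+r_j)·cross = 19.5·44.2500 = 862.8750
edge 2: (15.5,13)→(15,39)  cross = 15.5·39 − 15·13 = 409.5000; (r_i+r_j)·cross = 30.5·409.5000 = 12489.7500
edge 3: (15,39)→(2,32.5)  cross = 15·32.5 − 2·39 = 409.5000; (r_i+r_j)·cross = 17·409.5000 = 6961.5000
edge 4: (2,32.5)→(1.5,23.5)  cross = 2·23.5 − 1.5·32.5 = -1.7500; (r_i+r_j)·cross = 3.5·-1.7500 = -6.1250
Σcross = 768.2500 → A = |Σcross|/2 = 384.1250 mm²
Σ(r_i+r_j)·cross = 19795.1250 → first moment M = |Σ|/6 = 3299.1875
R_c = M/A = 3299.1875/384.1250 = 8.5888 mm
θ = 263° = 4.590216 rad
V = θ·R_c·A = 4.590216·8.5888·384.1250 = 15143.983 mm³

Volume = 15143.983 mm³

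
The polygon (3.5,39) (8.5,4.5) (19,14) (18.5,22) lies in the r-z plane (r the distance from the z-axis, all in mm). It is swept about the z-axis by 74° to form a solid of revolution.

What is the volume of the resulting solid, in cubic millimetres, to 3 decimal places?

Profile (r,z), 4 vertices: (3.5,39) (8.5,4.5) (19,14) (18.5,22)
edge 0: (3.5,39)→(8.5,4.5)  cross = 3.5·4.5 − 8.5·39 = -315.7500; (r_i+r_j)·cross = 12·-315.7500 = -3789.0000
edge 1: (8.5,4.5)→(19,14)  cross = 8.5·14 − 19·4.5 = 33.5000; (r_i+r_j)·cross = 27.5·33.5000 = 921.2500
edge 2: (19,14)→(18.5,22)  cross = 19·22 − 18.5·14 = 159.0000; (r_i+r_j)·cross = 37.5·159.0000 = 5962.5000
edge 3: (18.5,22)→(3.5,39)  cross = 18.5·39 − 3.5·22 = 644.5000; (r_i+r_j)·cross = 22·644.5000 = 14179.0000
Σcross = 521.2500 → A = |Σcross|/2 = 260.6250 mm²
Σ(r_i+r_j)·cross = 17273.7500 → first moment M = |Σ|/6 = 2878.9583
R_c = M/A = 2878.9583/260.6250 = 11.0464 mm
θ = 74° = 1.291544 rad
V = θ·R_c·A = 1.291544·11.0464·260.6250 = 3718.300 mm³

Volume = 3718.300 mm³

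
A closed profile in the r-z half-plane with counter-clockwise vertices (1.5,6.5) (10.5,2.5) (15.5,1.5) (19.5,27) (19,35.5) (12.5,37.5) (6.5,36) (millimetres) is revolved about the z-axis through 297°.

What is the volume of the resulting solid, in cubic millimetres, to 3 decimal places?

Profile (r,z), 7 vertices: (1.5,6.5) (10.5,2.5) (15.5,1.5) (19.5,27) (19,35.5) (12.5,37.5) (6.5,36)
edge 0: (1.5,6.5)→(10.5,2.5)  cross = 1.5·2.5 − 10.5·6.5 = -64.5000; (r_i+r_j)·cross = 12·-64.5000 = -774.0000
edge 1: (10.5,2.5)→(15.5,1.5)  cross = 10.5·1.5 − 15.5·2.5 = -23.0000; (r_i+r_j)·cross = 26·-23.0000 = -598.0000
edge 2: (15.5,1.5)→(19.5,27)  cross = 15.5·27 − 19.5·1.5 = 389.2500; (r_i+r_j)·cross = 35·389.2500 = 13623.7500
edge 3: (19.5,27)→(19,35.5)  cross = 19.5·35.5 − 19·27 = 179.2500; (r_i+r_j)·cross = 38.5·179.2500 = 6901.1250
edge 4: (19,35.5)→(12.5,37.5)  cross = 19·37.5 − 12.5·35.5 = 268.7500; (r_i+r_j)·cross = 31.5·268.7500 = 8465.6250
edge 5: (12.5,37.5)→(6.5,36)  cross = 12.5·36 − 6.5·37.5 = 206.2500; (r_i+r_j)·cross = 19·206.2500 = 3918.7500
edge 6: (6.5,36)→(1.5,6.5)  cross = 6.5·6.5 − 1.5·36 = -11.7500; (r_i+r_j)·cross = 8·-11.7500 = -94.0000
Σcross = 944.2500 → A = |Σcross|/2 = 472.1250 mm²
Σ(r_i+r_j)·cross = 31443.2500 → first moment M = |Σ|/6 = 5240.5417
R_c = M/A = 5240.5417/472.1250 = 11.0999 mm
θ = 297° = 5.183628 rad
V = θ·R_c·A = 5.183628·11.0999·472.1250 = 27165.018 mm³

Volume = 27165.018 mm³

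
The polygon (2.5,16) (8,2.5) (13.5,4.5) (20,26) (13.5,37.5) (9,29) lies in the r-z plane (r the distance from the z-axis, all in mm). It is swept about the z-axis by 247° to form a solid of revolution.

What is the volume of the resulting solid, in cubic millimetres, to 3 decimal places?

Profile (r,z), 6 vertices: (2.5,16) (8,2.5) (13.5,4.5) (20,26) (13.5,37.5) (9,29)
edge 0: (2.5,16)→(8,2.5)  cross = 2.5·2.5 − 8·16 = -121.7500; (r_i+r_j)·cross = 10.5·-121.7500 = -1278.3750
edge 1: (8,2.5)→(13.5,4.5)  cross = 8·4.5 − 13.5·2.5 = 2.2500; (r_i+r_j)·cross = 21.5·2.2500 = 48.3750
edge 2: (13.5,4.5)→(20,26)  cross = 13.5·26 − 20·4.5 = 261.0000; (r_i+r_j)·cross = 33.5·261.0000 = 8743.5000
edge 3: (20,26)→(13.5,37.5)  cross = 20·37.5 − 13.5·26 = 399.0000; (r_i+r_j)·cross = 33.5·399.0000 = 13366.5000
edge 4: (13.5,37.5)→(9,29)  cross = 13.5·29 − 9·37.5 = 54.0000; (r_i+r_j)·cross = 22.5·54.0000 = 1215.0000
edge 5: (9,29)→(2.5,16)  cross = 9·16 − 2.5·29 = 71.5000; (r_i+r_j)·cross = 11.5·71.5000 = 822.2500
Σcross = 666.0000 → A = |Σcross|/2 = 333.0000 mm²
Σ(r_i+r_j)·cross = 22917.2500 → first moment M = |Σ|/6 = 3819.5417
R_c = M/A = 3819.5417/333.0000 = 11.4701 mm
θ = 247° = 4.310963 rad
V = θ·R_c·A = 4.310963·11.4701·333.0000 = 16465.904 mm³

Volume = 16465.904 mm³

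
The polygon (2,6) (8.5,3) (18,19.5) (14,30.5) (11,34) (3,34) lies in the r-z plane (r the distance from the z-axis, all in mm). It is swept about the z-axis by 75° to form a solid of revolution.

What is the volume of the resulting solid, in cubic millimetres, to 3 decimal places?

Profile (r,z), 6 vertices: (2,6) (8.5,3) (18,19.5) (14,30.5) (11,34) (3,34)
edge 0: (2,6)→(8.5,3)  cross = 2·3 − 8.5·6 = -45.0000; (r_i+r_j)·cross = 10.5·-45.0000 = -472.5000
edge 1: (8.5,3)→(18,19.5)  cross = 8.5·19.5 − 18·3 = 111.7500; (r_i+r_j)·cross = 26.5·111.7500 = 2961.3750
edge 2: (18,19.5)→(14,30.5)  cross = 18·30.5 − 14·19.5 = 276.0000; (r_i+r_j)·cross = 32·276.0000 = 8832.0000
edge 3: (14,30.5)→(11,34)  cross = 14·34 − 11·30.5 = 140.5000; (r_i+r_j)·cross = 25·140.5000 = 3512.5000
edge 4: (11,34)→(3,34)  cross = 11·34 − 3·34 = 272.0000; (r_i+r_j)·cross = 14·272.0000 = 3808.0000
edge 5: (3,34)→(2,6)  cross = 3·6 − 2·34 = -50.0000; (r_i+r_j)·cross = 5·-50.0000 = -250.0000
Σcross = 705.2500 → A = |Σcross|/2 = 352.6250 mm²
Σ(r_i+r_j)·cross = 18391.3750 → first moment M = |Σ|/6 = 3065.2292
R_c = M/A = 3065.2292/352.6250 = 8.6926 mm
θ = 75° = 1.308997 rad
V = θ·R_c·A = 1.308997·8.6926·352.6250 = 4012.376 mm³

Volume = 4012.376 mm³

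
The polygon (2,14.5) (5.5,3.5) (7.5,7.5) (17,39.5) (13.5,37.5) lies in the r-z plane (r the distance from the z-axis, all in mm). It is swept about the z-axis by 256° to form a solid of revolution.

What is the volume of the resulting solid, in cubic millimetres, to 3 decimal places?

Volume = 6579.193 mm³

Profile (r,z), 5 vertices: (2,14.5) (5.5,3.5) (7.5,7.5) (17,39.5) (13.5,37.5)
edge 0: (2,14.5)→(5.5,3.5)  cross = 2·3.5 − 5.5·14.5 = -72.7500; (r_i+r_j)·cross = 7.5·-72.7500 = -545.6250
edge 1: (5.5,3.5)→(7.5,7.5)  cross = 5.5·7.5 − 7.5·3.5 = 15.0000; (r_i+r_j)·cross = 13·15.0000 = 195.0000
edge 2: (7.5,7.5)→(17,39.5)  cross = 7.5·39.5 − 17·7.5 = 168.7500; (r_i+r_j)·cross = 24.5·168.7500 = 4134.3750
edge 3: (17,39.5)→(13.5,37.5)  cross = 17·37.5 − 13.5·39.5 = 104.2500; (r_i+r_j)·cross = 30.5·104.2500 = 3179.6250
edge 4: (13.5,37.5)→(2,14.5)  cross = 13.5·14.5 − 2·37.5 = 120.7500; (r_i+r_j)·cross = 15.5·120.7500 = 1871.6250
Σcross = 336.0000 → A = |Σcross|/2 = 168.0000 mm²
Σ(r_i+r_j)·cross = 8835.0000 → first moment M = |Σ|/6 = 1472.5000
R_c = M/A = 1472.5000/168.0000 = 8.7649 mm
θ = 256° = 4.468043 rad
V = θ·R_c·A = 4.468043·8.7649·168.0000 = 6579.193 mm³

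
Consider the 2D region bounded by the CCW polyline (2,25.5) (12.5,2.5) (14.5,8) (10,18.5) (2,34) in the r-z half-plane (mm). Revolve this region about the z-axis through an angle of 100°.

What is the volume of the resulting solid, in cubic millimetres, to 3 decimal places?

Profile (r,z), 5 vertices: (2,25.5) (12.5,2.5) (14.5,8) (10,18.5) (2,34)
edge 0: (2,25.5)→(12.5,2.5)  cross = 2·2.5 − 12.5·25.5 = -313.7500; (r_i+r_j)·cross = 14.5·-313.7500 = -4549.3750
edge 1: (12.5,2.5)→(14.5,8)  cross = 12.5·8 − 14.5·2.5 = 63.7500; (r_i+r_j)·cross = 27·63.7500 = 1721.2500
edge 2: (14.5,8)→(10,18.5)  cross = 14.5·18.5 − 10·8 = 188.2500; (r_i+r_j)·cross = 24.5·188.2500 = 4612.1250
edge 3: (10,18.5)→(2,34)  cross = 10·34 − 2·18.5 = 303.0000; (r_i+r_j)·cross = 12·303.0000 = 3636.0000
edge 4: (2,34)→(2,25.5)  cross = 2·25.5 − 2·34 = -17.0000; (r_i+r_j)·cross = 4·-17.0000 = -68.0000
Σcross = 224.2500 → A = |Σcross|/2 = 112.1250 mm²
Σ(r_i+r_j)·cross = 5352.0000 → first moment M = |Σ|/6 = 892.0000
R_c = M/A = 892.0000/112.1250 = 7.9554 mm
θ = 100° = 1.745329 rad
V = θ·R_c·A = 1.745329·7.9554·112.1250 = 1556.834 mm³

Volume = 1556.834 mm³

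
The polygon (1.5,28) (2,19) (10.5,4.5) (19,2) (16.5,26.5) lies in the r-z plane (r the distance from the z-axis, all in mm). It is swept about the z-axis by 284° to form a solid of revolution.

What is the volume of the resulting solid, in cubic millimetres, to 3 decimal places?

Volume = 16458.839 mm³

Profile (r,z), 5 vertices: (1.5,28) (2,19) (10.5,4.5) (19,2) (16.5,26.5)
edge 0: (1.5,28)→(2,19)  cross = 1.5·19 − 2·28 = -27.5000; (r_i+r_j)·cross = 3.5·-27.5000 = -96.2500
edge 1: (2,19)→(10.5,4.5)  cross = 2·4.5 − 10.5·19 = -190.5000; (r_i+r_j)·cross = 12.5·-190.5000 = -2381.2500
edge 2: (10.5,4.5)→(19,2)  cross = 10.5·2 − 19·4.5 = -64.5000; (r_i+r_j)·cross = 29.5·-64.5000 = -1902.7500
edge 3: (19,2)→(16.5,26.5)  cross = 19·26.5 − 16.5·2 = 470.5000; (r_i+r_j)·cross = 35.5·470.5000 = 16702.7500
edge 4: (16.5,26.5)→(1.5,28)  cross = 16.5·28 − 1.5·26.5 = 422.2500; (r_i+r_j)·cross = 18·422.2500 = 7600.5000
Σcross = 610.2500 → A = |Σcross|/2 = 305.1250 mm²
Σ(r_i+r_j)·cross = 19923.0000 → first moment M = |Σ|/6 = 3320.5000
R_c = M/A = 3320.5000/305.1250 = 10.8824 mm
θ = 284° = 4.956735 rad
V = θ·R_c·A = 4.956735·10.8824·305.1250 = 16458.839 mm³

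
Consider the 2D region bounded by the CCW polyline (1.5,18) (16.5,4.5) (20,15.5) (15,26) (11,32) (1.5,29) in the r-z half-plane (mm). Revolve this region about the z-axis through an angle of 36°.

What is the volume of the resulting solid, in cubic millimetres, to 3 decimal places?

Profile (r,z), 6 vertices: (1.5,18) (16.5,4.5) (20,15.5) (15,26) (11,32) (1.5,29)
edge 0: (1.5,18)→(16.5,4.5)  cross = 1.5·4.5 − 16.5·18 = -290.2500; (r_i+r_j)·cross = 18·-290.2500 = -5224.5000
edge 1: (16.5,4.5)→(20,15.5)  cross = 16.5·15.5 − 20·4.5 = 165.7500; (r_i+r_j)·cross = 36.5·165.7500 = 6049.8750
edge 2: (20,15.5)→(15,26)  cross = 20·26 − 15·15.5 = 287.5000; (r_i+r_j)·cross = 35·287.5000 = 10062.5000
edge 3: (15,26)→(11,32)  cross = 15·32 − 11·26 = 194.0000; (r_i+r_j)·cross = 26·194.0000 = 5044.0000
edge 4: (11,32)→(1.5,29)  cross = 11·29 − 1.5·32 = 271.0000; (r_i+r_j)·cross = 12.5·271.0000 = 3387.5000
edge 5: (1.5,29)→(1.5,18)  cross = 1.5·18 − 1.5·29 = -16.5000; (r_i+r_j)·cross = 3·-16.5000 = -49.5000
Σcross = 611.5000 → A = |Σcross|/2 = 305.7500 mm²
Σ(r_i+r_j)·cross = 19269.8750 → first moment M = |Σ|/6 = 3211.6458
R_c = M/A = 3211.6458/305.7500 = 10.5042 mm
θ = 36° = 0.628319 rad
V = θ·R_c·A = 0.628319·10.5042·305.7500 = 2017.937 mm³

Volume = 2017.937 mm³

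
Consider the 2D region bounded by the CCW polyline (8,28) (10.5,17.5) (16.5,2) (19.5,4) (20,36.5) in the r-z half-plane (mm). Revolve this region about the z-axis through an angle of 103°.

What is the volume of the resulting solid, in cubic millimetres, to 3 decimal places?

Volume = 6996.569 mm³

Profile (r,z), 5 vertices: (8,28) (10.5,17.5) (16.5,2) (19.5,4) (20,36.5)
edge 0: (8,28)→(10.5,17.5)  cross = 8·17.5 − 10.5·28 = -154.0000; (r_i+r_j)·cross = 18.5·-154.0000 = -2849.0000
edge 1: (10.5,17.5)→(16.5,2)  cross = 10.5·2 − 16.5·17.5 = -267.7500; (r_i+r_j)·cross = 27·-267.7500 = -7229.2500
edge 2: (16.5,2)→(19.5,4)  cross = 16.5·4 − 19.5·2 = 27.0000; (r_i+r_j)·cross = 36·27.0000 = 972.0000
edge 3: (19.5,4)→(20,36.5)  cross = 19.5·36.5 − 20·4 = 631.7500; (r_i+r_j)·cross = 39.5·631.7500 = 24954.1250
edge 4: (20,36.5)→(8,28)  cross = 20·28 − 8·36.5 = 268.0000; (r_i+r_j)·cross = 28·268.0000 = 7504.0000
Σcross = 505.0000 → A = |Σcross|/2 = 252.5000 mm²
Σ(r_i+r_j)·cross = 23351.8750 → first moment M = |Σ|/6 = 3891.9792
R_c = M/A = 3891.9792/252.5000 = 15.4138 mm
θ = 103° = 1.797689 rad
V = θ·R_c·A = 1.797689·15.4138·252.5000 = 6996.569 mm³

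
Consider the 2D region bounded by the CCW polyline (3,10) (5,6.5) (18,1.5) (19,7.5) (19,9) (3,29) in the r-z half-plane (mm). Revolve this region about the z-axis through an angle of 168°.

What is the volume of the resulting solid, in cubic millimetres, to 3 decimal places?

Volume = 6571.444 mm³

Profile (r,z), 6 vertices: (3,10) (5,6.5) (18,1.5) (19,7.5) (19,9) (3,29)
edge 0: (3,10)→(5,6.5)  cross = 3·6.5 − 5·10 = -30.5000; (r_i+r_j)·cross = 8·-30.5000 = -244.0000
edge 1: (5,6.5)→(18,1.5)  cross = 5·1.5 − 18·6.5 = -109.5000; (r_i+r_j)·cross = 23·-109.5000 = -2518.5000
edge 2: (18,1.5)→(19,7.5)  cross = 18·7.5 − 19·1.5 = 106.5000; (r_i+r_j)·cross = 37·106.5000 = 3940.5000
edge 3: (19,7.5)→(19,9)  cross = 19·9 − 19·7.5 = 28.5000; (r_i+r_j)·cross = 38·28.5000 = 1083.0000
edge 4: (19,9)→(3,29)  cross = 19·29 − 3·9 = 524.0000; (r_i+r_j)·cross = 22·524.0000 = 11528.0000
edge 5: (3,29)→(3,10)  cross = 3·10 − 3·29 = -57.0000; (r_i+r_j)·cross = 6·-57.0000 = -342.0000
Σcross = 462.0000 → A = |Σcross|/2 = 231.0000 mm²
Σ(r_i+r_j)·cross = 13447.0000 → first moment M = |Σ|/6 = 2241.1667
R_c = M/A = 2241.1667/231.0000 = 9.7020 mm
θ = 168° = 2.932153 rad
V = θ·R_c·A = 2.932153·9.7020·231.0000 = 6571.444 mm³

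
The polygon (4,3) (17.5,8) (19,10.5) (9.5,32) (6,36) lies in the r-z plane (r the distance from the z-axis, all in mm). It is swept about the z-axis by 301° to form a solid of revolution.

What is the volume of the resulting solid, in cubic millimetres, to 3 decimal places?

Profile (r,z), 5 vertices: (4,3) (17.5,8) (19,10.5) (9.5,32) (6,36)
edge 0: (4,3)→(17.5,8)  cross = 4·8 − 17.5·3 = -20.5000; (r_i+r_j)·cross = 21.5·-20.5000 = -440.7500
edge 1: (17.5,8)→(19,10.5)  cross = 17.5·10.5 − 19·8 = 31.7500; (r_i+r_j)·cross = 36.5·31.7500 = 1158.8750
edge 2: (19,10.5)→(9.5,32)  cross = 19·32 − 9.5·10.5 = 508.2500; (r_i+r_j)·cross = 28.5·508.2500 = 14485.1250
edge 3: (9.5,32)→(6,36)  cross = 9.5·36 − 6·32 = 150.0000; (r_i+r_j)·cross = 15.5·150.0000 = 2325.0000
edge 4: (6,36)→(4,3)  cross = 6·3 − 4·36 = -126.0000; (r_i+r_j)·cross = 10·-126.0000 = -1260.0000
Σcross = 543.5000 → A = |Σcross|/2 = 271.7500 mm²
Σ(r_i+r_j)·cross = 16268.2500 → first moment M = |Σ|/6 = 2711.3750
R_c = M/A = 2711.3750/271.7500 = 9.9775 mm
θ = 301° = 5.253441 rad
V = θ·R_c·A = 5.253441·9.9775·271.7500 = 14244.049 mm³

Volume = 14244.049 mm³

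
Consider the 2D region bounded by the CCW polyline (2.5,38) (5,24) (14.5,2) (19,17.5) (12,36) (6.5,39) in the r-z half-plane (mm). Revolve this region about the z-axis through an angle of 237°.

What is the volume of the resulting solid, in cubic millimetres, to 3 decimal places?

Profile (r,z), 6 vertices: (2.5,38) (5,24) (14.5,2) (19,17.5) (12,36) (6.5,39)
edge 0: (2.5,38)→(5,24)  cross = 2.5·24 − 5·38 = -130.0000; (r_i+r_j)·cross = 7.5·-130.0000 = -975.0000
edge 1: (5,24)→(14.5,2)  cross = 5·2 − 14.5·24 = -338.0000; (r_i+r_j)·cross = 19.5·-338.0000 = -6591.0000
edge 2: (14.5,2)→(19,17.5)  cross = 14.5·17.5 − 19·2 = 215.7500; (r_i+r_j)·cross = 33.5·215.7500 = 7227.6250
edge 3: (19,17.5)→(12,36)  cross = 19·36 − 12·17.5 = 474.0000; (r_i+r_j)·cross = 31·474.0000 = 14694.0000
edge 4: (12,36)→(6.5,39)  cross = 12·39 − 6.5·36 = 234.0000; (r_i+r_j)·cross = 18.5·234.0000 = 4329.0000
edge 5: (6.5,39)→(2.5,38)  cross = 6.5·38 − 2.5·39 = 149.5000; (r_i+r_j)·cross = 9·149.5000 = 1345.5000
Σcross = 605.2500 → A = |Σcross|/2 = 302.6250 mm²
Σ(r_i+r_j)·cross = 20030.1250 → first moment M = |Σ|/6 = 3338.3542
R_c = M/A = 3338.3542/302.6250 = 11.0313 mm
θ = 237° = 4.136430 rad
V = θ·R_c·A = 4.136430·11.0313·302.6250 = 13808.869 mm³

Volume = 13808.869 mm³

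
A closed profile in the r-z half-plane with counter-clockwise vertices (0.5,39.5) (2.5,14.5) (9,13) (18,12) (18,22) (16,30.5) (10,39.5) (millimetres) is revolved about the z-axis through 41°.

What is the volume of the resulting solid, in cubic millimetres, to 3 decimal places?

Profile (r,z), 7 vertices: (0.5,39.5) (2.5,14.5) (9,13) (18,12) (18,22) (16,30.5) (10,39.5)
edge 0: (0.5,39.5)→(2.5,14.5)  cross = 0.5·14.5 − 2.5·39.5 = -91.5000; (r_i+r_j)·cross = 3·-91.5000 = -274.5000
edge 1: (2.5,14.5)→(9,13)  cross = 2.5·13 − 9·14.5 = -98.0000; (r_i+r_j)·cross = 11.5·-98.0000 = -1127.0000
edge 2: (9,13)→(18,12)  cross = 9·12 − 18·13 = -126.0000; (r_i+r_j)·cross = 27·-126.0000 = -3402.0000
edge 3: (18,12)→(18,22)  cross = 18·22 − 18·12 = 180.0000; (r_i+r_j)·cross = 36·180.0000 = 6480.0000
edge 4: (18,22)→(16,30.5)  cross = 18·30.5 − 16·22 = 197.0000; (r_i+r_j)·cross = 34·197.0000 = 6698.0000
edge 5: (16,30.5)→(10,39.5)  cross = 16·39.5 − 10·30.5 = 327.0000; (r_i+r_j)·cross = 26·327.0000 = 8502.0000
edge 6: (10,39.5)→(0.5,39.5)  cross = 10·39.5 − 0.5·39.5 = 375.2500; (r_i+r_j)·cross = 10.5·375.2500 = 3940.1250
Σcross = 763.7500 → A = |Σcross|/2 = 381.8750 mm²
Σ(r_i+r_j)·cross = 20816.6250 → first moment M = |Σ|/6 = 3469.4375
R_c = M/A = 3469.4375/381.8750 = 9.0853 mm
θ = 41° = 0.715585 rad
V = θ·R_c·A = 0.715585·9.0853·381.8750 = 2482.677 mm³

Volume = 2482.677 mm³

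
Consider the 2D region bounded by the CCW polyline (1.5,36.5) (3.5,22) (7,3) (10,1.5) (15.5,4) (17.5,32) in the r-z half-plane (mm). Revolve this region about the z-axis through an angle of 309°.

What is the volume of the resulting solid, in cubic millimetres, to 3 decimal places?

Volume = 21030.603 mm³

Profile (r,z), 6 vertices: (1.5,36.5) (3.5,22) (7,3) (10,1.5) (15.5,4) (17.5,32)
edge 0: (1.5,36.5)→(3.5,22)  cross = 1.5·22 − 3.5·36.5 = -94.7500; (r_i+r_j)·cross = 5·-94.7500 = -473.7500
edge 1: (3.5,22)→(7,3)  cross = 3.5·3 − 7·22 = -143.5000; (r_i+r_j)·cross = 10.5·-143.5000 = -1506.7500
edge 2: (7,3)→(10,1.5)  cross = 7·1.5 − 10·3 = -19.5000; (r_i+r_j)·cross = 17·-19.5000 = -331.5000
edge 3: (10,1.5)→(15.5,4)  cross = 10·4 − 15.5·1.5 = 16.7500; (r_i+r_j)·cross = 25.5·16.7500 = 427.1250
edge 4: (15.5,4)→(17.5,32)  cross = 15.5·32 − 17.5·4 = 426.0000; (r_i+r_j)·cross = 33·426.0000 = 14058.0000
edge 5: (17.5,32)→(1.5,36.5)  cross = 17.5·36.5 − 1.5·32 = 590.7500; (r_i+r_j)·cross = 19·590.7500 = 11224.2500
Σcross = 775.7500 → A = |Σcross|/2 = 387.8750 mm²
Σ(r_i+r_j)·cross = 23397.3750 → first moment M = |Σ|/6 = 3899.5625
R_c = M/A = 3899.5625/387.8750 = 10.0537 mm
θ = 309° = 5.393067 rad
V = θ·R_c·A = 5.393067·10.0537·387.8750 = 21030.603 mm³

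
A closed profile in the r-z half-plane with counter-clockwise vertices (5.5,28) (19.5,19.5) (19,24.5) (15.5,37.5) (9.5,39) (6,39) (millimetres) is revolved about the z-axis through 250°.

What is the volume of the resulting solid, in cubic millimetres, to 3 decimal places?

Profile (r,z), 6 vertices: (5.5,28) (19.5,19.5) (19,24.5) (15.5,37.5) (9.5,39) (6,39)
edge 0: (5.5,28)→(19.5,19.5)  cross = 5.5·19.5 − 19.5·28 = -438.7500; (r_i+r_j)·cross = 25·-438.7500 = -10968.7500
edge 1: (19.5,19.5)→(19,24.5)  cross = 19.5·24.5 − 19·19.5 = 107.2500; (r_i+r_j)·cross = 38.5·107.2500 = 4129.1250
edge 2: (19,24.5)→(15.5,37.5)  cross = 19·37.5 − 15.5·24.5 = 332.7500; (r_i+r_j)·cross = 34.5·332.7500 = 11479.8750
edge 3: (15.5,37.5)→(9.5,39)  cross = 15.5·39 − 9.5·37.5 = 248.2500; (r_i+r_j)·cross = 25·248.2500 = 6206.2500
edge 4: (9.5,39)→(6,39)  cross = 9.5·39 − 6·39 = 136.5000; (r_i+r_j)·cross = 15.5·136.5000 = 2115.7500
edge 5: (6,39)→(5.5,28)  cross = 6·28 − 5.5·39 = -46.5000; (r_i+r_j)·cross = 11.5·-46.5000 = -534.7500
Σcross = 339.5000 → A = |Σcross|/2 = 169.7500 mm²
Σ(r_i+r_j)·cross = 12427.5000 → first moment M = |Σ|/6 = 2071.2500
R_c = M/A = 2071.2500/169.7500 = 12.2018 mm
θ = 250° = 4.363323 rad
V = θ·R_c·A = 4.363323·12.2018·169.7500 = 9037.533 mm³

Volume = 9037.533 mm³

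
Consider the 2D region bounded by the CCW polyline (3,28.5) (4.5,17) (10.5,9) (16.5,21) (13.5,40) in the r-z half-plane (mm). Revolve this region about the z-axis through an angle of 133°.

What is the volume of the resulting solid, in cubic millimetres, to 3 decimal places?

Volume = 5786.971 mm³

Profile (r,z), 5 vertices: (3,28.5) (4.5,17) (10.5,9) (16.5,21) (13.5,40)
edge 0: (3,28.5)→(4.5,17)  cross = 3·17 − 4.5·28.5 = -77.2500; (r_i+r_j)·cross = 7.5·-77.2500 = -579.3750
edge 1: (4.5,17)→(10.5,9)  cross = 4.5·9 − 10.5·17 = -138.0000; (r_i+r_j)·cross = 15·-138.0000 = -2070.0000
edge 2: (10.5,9)→(16.5,21)  cross = 10.5·21 − 16.5·9 = 72.0000; (r_i+r_j)·cross = 27·72.0000 = 1944.0000
edge 3: (16.5,21)→(13.5,40)  cross = 16.5·40 − 13.5·21 = 376.5000; (r_i+r_j)·cross = 30·376.5000 = 11295.0000
edge 4: (13.5,40)→(3,28.5)  cross = 13.5·28.5 − 3·40 = 264.7500; (r_i+r_j)·cross = 16.5·264.7500 = 4368.3750
Σcross = 498.0000 → A = |Σcross|/2 = 249.0000 mm²
Σ(r_i+r_j)·cross = 14958.0000 → first moment M = |Σ|/6 = 2493.0000
R_c = M/A = 2493.0000/249.0000 = 10.0120 mm
θ = 133° = 2.321288 rad
V = θ·R_c·A = 2.321288·10.0120·249.0000 = 5786.971 mm³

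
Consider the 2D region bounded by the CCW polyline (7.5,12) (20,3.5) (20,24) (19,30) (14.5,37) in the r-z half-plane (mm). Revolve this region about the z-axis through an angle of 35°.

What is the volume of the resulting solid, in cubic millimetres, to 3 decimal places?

Profile (r,z), 5 vertices: (7.5,12) (20,3.5) (20,24) (19,30) (14.5,37)
edge 0: (7.5,12)→(20,3.5)  cross = 7.5·3.5 − 20·12 = -213.7500; (r_i+r_j)·cross = 27.5·-213.7500 = -5878.1250
edge 1: (20,3.5)→(20,24)  cross = 20·24 − 20·3.5 = 410.0000; (r_i+r_j)·cross = 40·410.0000 = 16400.0000
edge 2: (20,24)→(19,30)  cross = 20·30 − 19·24 = 144.0000; (r_i+r_j)·cross = 39·144.0000 = 5616.0000
edge 3: (19,30)→(14.5,37)  cross = 19·37 − 14.5·30 = 268.0000; (r_i+r_j)·cross = 33.5·268.0000 = 8978.0000
edge 4: (14.5,37)→(7.5,12)  cross = 14.5·12 − 7.5·37 = -103.5000; (r_i+r_j)·cross = 22·-103.5000 = -2277.0000
Σcross = 504.7500 → A = |Σcross|/2 = 252.3750 mm²
Σ(r_i+r_j)·cross = 22838.8750 → first moment M = |Σ|/6 = 3806.4792
R_c = M/A = 3806.4792/252.3750 = 15.0826 mm
θ = 35° = 0.610865 rad
V = θ·R_c·A = 0.610865·15.0826·252.3750 = 2325.246 mm³

Volume = 2325.246 mm³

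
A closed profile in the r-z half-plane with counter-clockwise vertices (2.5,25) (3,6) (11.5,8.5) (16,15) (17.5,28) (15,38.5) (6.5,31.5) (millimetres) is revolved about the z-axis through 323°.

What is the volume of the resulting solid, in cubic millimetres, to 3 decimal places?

Volume = 18825.438 mm³

Profile (r,z), 7 vertices: (2.5,25) (3,6) (11.5,8.5) (16,15) (17.5,28) (15,38.5) (6.5,31.5)
edge 0: (2.5,25)→(3,6)  cross = 2.5·6 − 3·25 = -60.0000; (r_i+r_j)·cross = 5.5·-60.0000 = -330.0000
edge 1: (3,6)→(11.5,8.5)  cross = 3·8.5 − 11.5·6 = -43.5000; (r_i+r_j)·cross = 14.5·-43.5000 = -630.7500
edge 2: (11.5,8.5)→(16,15)  cross = 11.5·15 − 16·8.5 = 36.5000; (r_i+r_j)·cross = 27.5·36.5000 = 1003.7500
edge 3: (16,15)→(17.5,28)  cross = 16·28 − 17.5·15 = 185.5000; (r_i+r_j)·cross = 33.5·185.5000 = 6214.2500
edge 4: (17.5,28)→(15,38.5)  cross = 17.5·38.5 − 15·28 = 253.7500; (r_i+r_j)·cross = 32.5·253.7500 = 8246.8750
edge 5: (15,38.5)→(6.5,31.5)  cross = 15·31.5 − 6.5·38.5 = 222.2500; (r_i+r_j)·cross = 21.5·222.2500 = 4778.3750
edge 6: (6.5,31.5)→(2.5,25)  cross = 6.5·25 − 2.5·31.5 = 83.7500; (r_i+r_j)·cross = 9·83.7500 = 753.7500
Σcross = 678.2500 → A = |Σcross|/2 = 339.1250 mm²
Σ(r_i+r_j)·cross = 20036.2500 → first moment M = |Σ|/6 = 3339.3750
R_c = M/A = 3339.3750/339.1250 = 9.8470 mm
θ = 323° = 5.637413 rad
V = θ·R_c·A = 5.637413·9.8470·339.1250 = 18825.438 mm³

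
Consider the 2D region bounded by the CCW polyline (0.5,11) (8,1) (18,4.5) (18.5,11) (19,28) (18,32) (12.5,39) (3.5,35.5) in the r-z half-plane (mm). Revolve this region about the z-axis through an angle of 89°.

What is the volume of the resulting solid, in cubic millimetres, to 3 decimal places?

Volume = 8687.880 mm³

Profile (r,z), 8 vertices: (0.5,11) (8,1) (18,4.5) (18.5,11) (19,28) (18,32) (12.5,39) (3.5,35.5)
edge 0: (0.5,11)→(8,1)  cross = 0.5·1 − 8·11 = -87.5000; (r_i+r_j)·cross = 8.5·-87.5000 = -743.7500
edge 1: (8,1)→(18,4.5)  cross = 8·4.5 − 18·1 = 18.0000; (r_i+r_j)·cross = 26·18.0000 = 468.0000
edge 2: (18,4.5)→(18.5,11)  cross = 18·11 − 18.5·4.5 = 114.7500; (r_i+r_j)·cross = 36.5·114.7500 = 4188.3750
edge 3: (18.5,11)→(19,28)  cross = 18.5·28 − 19·11 = 309.0000; (r_i+r_j)·cross = 37.5·309.0000 = 11587.5000
edge 4: (19,28)→(18,32)  cross = 19·32 − 18·28 = 104.0000; (r_i+r_j)·cross = 37·104.0000 = 3848.0000
edge 5: (18,32)→(12.5,39)  cross = 18·39 − 12.5·32 = 302.0000; (r_i+r_j)·cross = 30.5·302.0000 = 9211.0000
edge 6: (12.5,39)→(3.5,35.5)  cross = 12.5·35.5 − 3.5·39 = 307.2500; (r_i+r_j)·cross = 16·307.2500 = 4916.0000
edge 7: (3.5,35.5)→(0.5,11)  cross = 3.5·11 − 0.5·35.5 = 20.7500; (r_i+r_j)·cross = 4·20.7500 = 83.0000
Σcross = 1088.2500 → A = |Σcross|/2 = 544.1250 mm²
Σ(r_i+r_j)·cross = 33558.1250 → first moment M = |Σ|/6 = 5593.0208
R_c = M/A = 5593.0208/544.1250 = 10.2789 mm
θ = 89° = 1.553343 rad
V = θ·R_c·A = 1.553343·10.2789·544.1250 = 8687.880 mm³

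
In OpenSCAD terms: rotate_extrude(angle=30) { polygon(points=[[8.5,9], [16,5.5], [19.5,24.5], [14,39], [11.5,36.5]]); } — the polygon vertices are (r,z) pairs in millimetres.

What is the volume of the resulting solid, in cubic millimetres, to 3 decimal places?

Profile (r,z), 5 vertices: (8.5,9) (16,5.5) (19.5,24.5) (14,39) (11.5,36.5)
edge 0: (8.5,9)→(16,5.5)  cross = 8.5·5.5 − 16·9 = -97.2500; (r_i+r_j)·cross = 24.5·-97.2500 = -2382.6250
edge 1: (16,5.5)→(19.5,24.5)  cross = 16·24.5 − 19.5·5.5 = 284.7500; (r_i+r_j)·cross = 35.5·284.7500 = 10108.6250
edge 2: (19.5,24.5)→(14,39)  cross = 19.5·39 − 14·24.5 = 417.5000; (r_i+r_j)·cross = 33.5·417.5000 = 13986.2500
edge 3: (14,39)→(11.5,36.5)  cross = 14·36.5 − 11.5·39 = 62.5000; (r_i+r_j)·cross = 25.5·62.5000 = 1593.7500
edge 4: (11.5,36.5)→(8.5,9)  cross = 11.5·9 − 8.5·36.5 = -206.7500; (r_i+r_j)·cross = 20·-206.7500 = -4135.0000
Σcross = 460.7500 → A = |Σcross|/2 = 230.3750 mm²
Σ(r_i+r_j)·cross = 19171.0000 → first moment M = |Σ|/6 = 3195.1667
R_c = M/A = 3195.1667/230.3750 = 13.8694 mm
θ = 30° = 0.523599 rad
V = θ·R_c·A = 0.523599·13.8694·230.3750 = 1672.985 mm³

Volume = 1672.985 mm³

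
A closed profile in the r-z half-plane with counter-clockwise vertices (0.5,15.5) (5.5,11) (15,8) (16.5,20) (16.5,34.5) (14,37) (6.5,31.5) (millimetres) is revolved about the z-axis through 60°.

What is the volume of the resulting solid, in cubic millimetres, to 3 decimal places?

Volume = 3285.102 mm³

Profile (r,z), 7 vertices: (0.5,15.5) (5.5,11) (15,8) (16.5,20) (16.5,34.5) (14,37) (6.5,31.5)
edge 0: (0.5,15.5)→(5.5,11)  cross = 0.5·11 − 5.5·15.5 = -79.7500; (r_i+r_j)·cross = 6·-79.7500 = -478.5000
edge 1: (5.5,11)→(15,8)  cross = 5.5·8 − 15·11 = -121.0000; (r_i+r_j)·cross = 20.5·-121.0000 = -2480.5000
edge 2: (15,8)→(16.5,20)  cross = 15·20 − 16.5·8 = 168.0000; (r_i+r_j)·cross = 31.5·168.0000 = 5292.0000
edge 3: (16.5,20)→(16.5,34.5)  cross = 16.5·34.5 − 16.5·20 = 239.2500; (r_i+r_j)·cross = 33·239.2500 = 7895.2500
edge 4: (16.5,34.5)→(14,37)  cross = 16.5·37 − 14·34.5 = 127.5000; (r_i+r_j)·cross = 30.5·127.5000 = 3888.7500
edge 5: (14,37)→(6.5,31.5)  cross = 14·31.5 − 6.5·37 = 200.5000; (r_i+r_j)·cross = 20.5·200.5000 = 4110.2500
edge 6: (6.5,31.5)→(0.5,15.5)  cross = 6.5·15.5 − 0.5·31.5 = 85.0000; (r_i+r_j)·cross = 7·85.0000 = 595.0000
Σcross = 619.5000 → A = |Σcross|/2 = 309.7500 mm²
Σ(r_i+r_j)·cross = 18822.2500 → first moment M = |Σ|/6 = 3137.0417
R_c = M/A = 3137.0417/309.7500 = 10.1277 mm
θ = 60° = 1.047198 rad
V = θ·R_c·A = 1.047198·10.1277·309.7500 = 3285.102 mm³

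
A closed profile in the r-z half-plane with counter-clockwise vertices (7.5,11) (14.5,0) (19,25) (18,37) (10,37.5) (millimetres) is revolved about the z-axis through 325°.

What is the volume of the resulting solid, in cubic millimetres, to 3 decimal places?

Volume = 22253.339 mm³

Profile (r,z), 5 vertices: (7.5,11) (14.5,0) (19,25) (18,37) (10,37.5)
edge 0: (7.5,11)→(14.5,0)  cross = 7.5·0 − 14.5·11 = -159.5000; (r_i+r_j)·cross = 22·-159.5000 = -3509.0000
edge 1: (14.5,0)→(19,25)  cross = 14.5·25 − 19·0 = 362.5000; (r_i+r_j)·cross = 33.5·362.5000 = 12143.7500
edge 2: (19,25)→(18,37)  cross = 19·37 − 18·25 = 253.0000; (r_i+r_j)·cross = 37·253.0000 = 9361.0000
edge 3: (18,37)→(10,37.5)  cross = 18·37.5 − 10·37 = 305.0000; (r_i+r_j)·cross = 28·305.0000 = 8540.0000
edge 4: (10,37.5)→(7.5,11)  cross = 10·11 − 7.5·37.5 = -171.2500; (r_i+r_j)·cross = 17.5·-171.2500 = -2996.8750
Σcross = 589.7500 → A = |Σcross|/2 = 294.8750 mm²
Σ(r_i+r_j)·cross = 23538.8750 → first moment M = |Σ|/6 = 3923.1458
R_c = M/A = 3923.1458/294.8750 = 13.3044 mm
θ = 325° = 5.672320 rad
V = θ·R_c·A = 5.672320·13.3044·294.8750 = 22253.339 mm³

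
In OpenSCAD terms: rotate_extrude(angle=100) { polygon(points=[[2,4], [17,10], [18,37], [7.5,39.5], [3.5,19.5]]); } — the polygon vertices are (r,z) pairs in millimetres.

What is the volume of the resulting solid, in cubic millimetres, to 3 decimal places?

Profile (r,z), 5 vertices: (2,4) (17,10) (18,37) (7.5,39.5) (3.5,19.5)
edge 0: (2,4)→(17,10)  cross = 2·10 − 17·4 = -48.0000; (r_i+r_j)·cross = 19·-48.0000 = -912.0000
edge 1: (17,10)→(18,37)  cross = 17·37 − 18·10 = 449.0000; (r_i+r_j)·cross = 35·449.0000 = 15715.0000
edge 2: (18,37)→(7.5,39.5)  cross = 18·39.5 − 7.5·37 = 433.5000; (r_i+r_j)·cross = 25.5·433.5000 = 11054.2500
edge 3: (7.5,39.5)→(3.5,19.5)  cross = 7.5·19.5 − 3.5·39.5 = 8.0000; (r_i+r_j)·cross = 11·8.0000 = 88.0000
edge 4: (3.5,19.5)→(2,4)  cross = 3.5·4 − 2·19.5 = -25.0000; (r_i+r_j)·cross = 5.5·-25.0000 = -137.5000
Σcross = 817.5000 → A = |Σcross|/2 = 408.7500 mm²
Σ(r_i+r_j)·cross = 25807.7500 → first moment M = |Σ|/6 = 4301.2917
R_c = M/A = 4301.2917/408.7500 = 10.5230 mm
θ = 100° = 1.745329 rad
V = θ·R_c·A = 1.745329·10.5230·408.7500 = 7507.170 mm³

Volume = 7507.170 mm³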